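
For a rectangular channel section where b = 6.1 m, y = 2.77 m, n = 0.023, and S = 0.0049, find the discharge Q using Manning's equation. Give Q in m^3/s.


For a rectangular channel, the cross-sectional area A = b * y = 6.1 * 2.77 = 16.9 m^2.
The wetted perimeter P = b + 2y = 6.1 + 2*2.77 = 11.64 m.
Hydraulic radius R = A/P = 16.9/11.64 = 1.4516 m.
Velocity V = (1/n)*R^(2/3)*S^(1/2) = (1/0.023)*1.4516^(2/3)*0.0049^(1/2) = 3.9019 m/s.
Discharge Q = A * V = 16.9 * 3.9019 = 65.93 m^3/s.

65.93


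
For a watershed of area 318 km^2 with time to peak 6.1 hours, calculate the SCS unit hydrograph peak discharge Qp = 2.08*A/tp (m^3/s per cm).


SCS formula: Qp = 2.08 * A / tp.
Qp = 2.08 * 318 / 6.1
   = 661.44 / 6.1
   = 108.43 m^3/s per cm.

108.43


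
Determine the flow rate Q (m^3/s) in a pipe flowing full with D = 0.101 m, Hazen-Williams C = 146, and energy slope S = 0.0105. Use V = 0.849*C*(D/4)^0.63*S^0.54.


For a full circular pipe, R = D/4 = 0.101/4 = 0.0253 m.
V = 0.849 * 146 * 0.0253^0.63 * 0.0105^0.54
  = 0.849 * 146 * 0.098497 * 0.085397
  = 1.0426 m/s.
Pipe area A = pi*D^2/4 = pi*0.101^2/4 = 0.008 m^2.
Q = A * V = 0.008 * 1.0426 = 0.0084 m^3/s.

0.0084


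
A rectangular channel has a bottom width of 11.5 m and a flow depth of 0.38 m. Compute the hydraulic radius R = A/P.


For a rectangular section:
Flow area A = b * y = 11.5 * 0.38 = 4.37 m^2.
Wetted perimeter P = b + 2y = 11.5 + 2*0.38 = 12.26 m.
Hydraulic radius R = A/P = 4.37 / 12.26 = 0.3564 m.

0.3564


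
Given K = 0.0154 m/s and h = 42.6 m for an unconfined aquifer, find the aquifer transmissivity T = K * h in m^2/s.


Transmissivity is defined as T = K * h.
T = 0.0154 * 42.6
  = 0.656 m^2/s.

0.656


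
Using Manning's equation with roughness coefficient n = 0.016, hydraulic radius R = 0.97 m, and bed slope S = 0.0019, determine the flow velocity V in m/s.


Manning's equation gives V = (1/n) * R^(2/3) * S^(1/2).
First, compute R^(2/3) = 0.97^(2/3) = 0.9799.
Next, S^(1/2) = 0.0019^(1/2) = 0.043589.
Then 1/n = 1/0.016 = 62.5.
V = 62.5 * 0.9799 * 0.043589 = 2.6695 m/s.

2.6695


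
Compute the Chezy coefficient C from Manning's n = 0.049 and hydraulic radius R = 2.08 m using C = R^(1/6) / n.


The Chezy coefficient relates to Manning's n through C = R^(1/6) / n.
R^(1/6) = 2.08^(1/6) = 1.129823.
C = 1.129823 / 0.049 = 23.06 m^(1/2)/s.

23.06


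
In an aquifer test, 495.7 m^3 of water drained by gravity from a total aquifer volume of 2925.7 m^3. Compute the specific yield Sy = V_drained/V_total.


Specific yield Sy = Volume drained / Total volume.
Sy = 495.7 / 2925.7
   = 0.1694.

0.1694


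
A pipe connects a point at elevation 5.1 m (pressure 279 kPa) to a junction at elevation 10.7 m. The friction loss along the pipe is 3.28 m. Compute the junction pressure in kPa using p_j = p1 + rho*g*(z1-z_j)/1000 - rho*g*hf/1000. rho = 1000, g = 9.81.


Junction pressure: p_j = p1 + rho*g*(z1 - z_j)/1000 - rho*g*hf/1000.
Elevation term = 1000*9.81*(5.1 - 10.7)/1000 = -54.936 kPa.
Friction term = 1000*9.81*3.28/1000 = 32.177 kPa.
p_j = 279 + -54.936 - 32.177 = 191.89 kPa.

191.89


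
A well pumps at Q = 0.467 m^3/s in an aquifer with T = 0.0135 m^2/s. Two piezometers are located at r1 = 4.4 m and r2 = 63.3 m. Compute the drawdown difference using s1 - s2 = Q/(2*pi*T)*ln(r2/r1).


Thiem equation: s1 - s2 = Q/(2*pi*T) * ln(r2/r1).
ln(r2/r1) = ln(63.3/4.4) = 2.6663.
Q/(2*pi*T) = 0.467 / (2*pi*0.0135) = 0.467 / 0.0848 = 5.5056.
s1 - s2 = 5.5056 * 2.6663 = 14.6794 m.

14.6794


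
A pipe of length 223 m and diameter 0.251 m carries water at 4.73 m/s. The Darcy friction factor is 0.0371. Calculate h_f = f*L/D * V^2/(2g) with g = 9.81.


Darcy-Weisbach equation: h_f = f * (L/D) * V^2/(2g).
f * L/D = 0.0371 * 223/0.251 = 32.9614.
V^2/(2g) = 4.73^2 / (2*9.81) = 22.3729 / 19.62 = 1.1403 m.
h_f = 32.9614 * 1.1403 = 37.586 m.

37.586


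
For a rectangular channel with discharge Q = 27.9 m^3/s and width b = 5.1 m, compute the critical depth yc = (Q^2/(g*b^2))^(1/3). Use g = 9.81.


Using yc = (Q^2 / (g * b^2))^(1/3):
Q^2 = 27.9^2 = 778.41.
g * b^2 = 9.81 * 5.1^2 = 9.81 * 26.01 = 255.16.
Q^2 / (g*b^2) = 778.41 / 255.16 = 3.0507.
yc = 3.0507^(1/3) = 1.4503 m.

1.4503


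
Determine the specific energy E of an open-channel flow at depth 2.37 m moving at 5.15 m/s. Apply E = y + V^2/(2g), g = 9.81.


Specific energy E = y + V^2/(2g).
Velocity head = V^2/(2g) = 5.15^2 / (2*9.81) = 26.5225 / 19.62 = 1.3518 m.
E = 2.37 + 1.3518 = 3.7218 m.

3.7218


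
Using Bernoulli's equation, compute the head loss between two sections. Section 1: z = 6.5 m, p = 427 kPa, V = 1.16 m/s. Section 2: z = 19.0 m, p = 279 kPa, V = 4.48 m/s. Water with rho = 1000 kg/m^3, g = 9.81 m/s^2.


Total head at each section: H = z + p/(rho*g) + V^2/(2g).
H1 = 6.5 + 427*1000/(1000*9.81) + 1.16^2/(2*9.81)
   = 6.5 + 43.527 + 0.0686
   = 50.096 m.
H2 = 19.0 + 279*1000/(1000*9.81) + 4.48^2/(2*9.81)
   = 19.0 + 28.44 + 1.023
   = 48.463 m.
h_L = H1 - H2 = 50.096 - 48.463 = 1.632 m.

1.632


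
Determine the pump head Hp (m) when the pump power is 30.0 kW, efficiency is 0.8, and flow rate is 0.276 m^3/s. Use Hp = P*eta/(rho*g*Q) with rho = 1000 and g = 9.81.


Pump head formula: Hp = P * eta / (rho * g * Q).
Numerator: P * eta = 30.0 * 1000 * 0.8 = 24000.0 W.
Denominator: rho * g * Q = 1000 * 9.81 * 0.276 = 2707.56.
Hp = 24000.0 / 2707.56 = 8.86 m.

8.86


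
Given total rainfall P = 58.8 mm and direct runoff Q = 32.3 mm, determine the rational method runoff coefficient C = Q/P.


The runoff coefficient C = runoff depth / rainfall depth.
C = 32.3 / 58.8
  = 0.5493.

0.5493


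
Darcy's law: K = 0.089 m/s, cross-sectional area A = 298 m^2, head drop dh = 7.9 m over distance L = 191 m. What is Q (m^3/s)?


Darcy's law: Q = K * A * i, where i = dh/L.
Hydraulic gradient i = 7.9 / 191 = 0.041361.
Q = 0.089 * 298 * 0.041361
  = 1.097 m^3/s.

1.097


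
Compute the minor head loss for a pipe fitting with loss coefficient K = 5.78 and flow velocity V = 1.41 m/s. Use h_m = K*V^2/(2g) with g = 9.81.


Minor loss formula: h_m = K * V^2/(2g).
V^2 = 1.41^2 = 1.9881.
V^2/(2g) = 1.9881 / 19.62 = 0.1013 m.
h_m = 5.78 * 0.1013 = 0.5857 m.

0.5857


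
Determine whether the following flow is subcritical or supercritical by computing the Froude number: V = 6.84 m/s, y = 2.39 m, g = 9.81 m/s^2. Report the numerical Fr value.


The Froude number is defined as Fr = V / sqrt(g*y).
g*y = 9.81 * 2.39 = 23.4459.
sqrt(g*y) = sqrt(23.4459) = 4.8421.
Fr = 6.84 / 4.8421 = 1.4126.
Since Fr > 1, the flow is supercritical.

1.4126


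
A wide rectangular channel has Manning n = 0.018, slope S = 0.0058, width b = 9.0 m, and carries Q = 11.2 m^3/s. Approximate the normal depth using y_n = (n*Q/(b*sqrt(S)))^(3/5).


We use the wide-channel approximation y_n = (n*Q/(b*sqrt(S)))^(3/5).
sqrt(S) = sqrt(0.0058) = 0.076158.
Numerator: n*Q = 0.018 * 11.2 = 0.2016.
Denominator: b*sqrt(S) = 9.0 * 0.076158 = 0.685422.
arg = 0.2941.
y_n = 0.2941^(3/5) = 0.4799 m.

0.4799


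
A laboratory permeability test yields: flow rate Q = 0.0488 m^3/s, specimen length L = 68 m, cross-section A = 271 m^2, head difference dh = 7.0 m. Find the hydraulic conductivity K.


From K = Q*L / (A*dh):
Numerator: Q*L = 0.0488 * 68 = 3.3184.
Denominator: A*dh = 271 * 7.0 = 1897.0.
K = 3.3184 / 1897.0 = 0.001749 m/s.

0.001749


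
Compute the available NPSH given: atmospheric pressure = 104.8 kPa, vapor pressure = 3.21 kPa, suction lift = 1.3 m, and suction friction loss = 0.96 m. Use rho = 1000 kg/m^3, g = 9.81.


NPSHa = p_atm/(rho*g) - z_s - hf_s - p_vap/(rho*g).
p_atm/(rho*g) = 104.8*1000 / (1000*9.81) = 10.683 m.
p_vap/(rho*g) = 3.21*1000 / (1000*9.81) = 0.327 m.
NPSHa = 10.683 - 1.3 - 0.96 - 0.327
      = 8.1 m.

8.1


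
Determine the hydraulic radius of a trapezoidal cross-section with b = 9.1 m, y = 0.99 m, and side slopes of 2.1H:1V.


For a trapezoidal section with side slope z:
A = (b + z*y)*y = (9.1 + 2.1*0.99)*0.99 = 11.067 m^2.
P = b + 2*y*sqrt(1 + z^2) = 9.1 + 2*0.99*sqrt(1 + 2.1^2) = 13.705 m.
R = A/P = 11.067 / 13.705 = 0.8075 m.

0.8075


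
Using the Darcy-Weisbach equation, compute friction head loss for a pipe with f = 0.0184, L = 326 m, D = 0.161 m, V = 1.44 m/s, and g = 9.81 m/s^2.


Darcy-Weisbach equation: h_f = f * (L/D) * V^2/(2g).
f * L/D = 0.0184 * 326/0.161 = 37.2571.
V^2/(2g) = 1.44^2 / (2*9.81) = 2.0736 / 19.62 = 0.1057 m.
h_f = 37.2571 * 0.1057 = 3.938 m.

3.938


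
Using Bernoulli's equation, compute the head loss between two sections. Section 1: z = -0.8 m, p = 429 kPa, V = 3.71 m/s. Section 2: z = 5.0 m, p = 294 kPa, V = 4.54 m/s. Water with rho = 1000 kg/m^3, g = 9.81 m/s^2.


Total head at each section: H = z + p/(rho*g) + V^2/(2g).
H1 = -0.8 + 429*1000/(1000*9.81) + 3.71^2/(2*9.81)
   = -0.8 + 43.731 + 0.7015
   = 43.632 m.
H2 = 5.0 + 294*1000/(1000*9.81) + 4.54^2/(2*9.81)
   = 5.0 + 29.969 + 1.0505
   = 36.02 m.
h_L = H1 - H2 = 43.632 - 36.02 = 7.612 m.

7.612


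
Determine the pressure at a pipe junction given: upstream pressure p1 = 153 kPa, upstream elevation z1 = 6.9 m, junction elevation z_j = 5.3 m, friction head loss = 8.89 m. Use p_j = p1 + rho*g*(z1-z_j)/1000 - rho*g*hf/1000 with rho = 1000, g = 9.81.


Junction pressure: p_j = p1 + rho*g*(z1 - z_j)/1000 - rho*g*hf/1000.
Elevation term = 1000*9.81*(6.9 - 5.3)/1000 = 15.696 kPa.
Friction term = 1000*9.81*8.89/1000 = 87.211 kPa.
p_j = 153 + 15.696 - 87.211 = 81.49 kPa.

81.49


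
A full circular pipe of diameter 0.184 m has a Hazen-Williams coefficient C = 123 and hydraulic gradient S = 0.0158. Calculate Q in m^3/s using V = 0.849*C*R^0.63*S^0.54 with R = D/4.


For a full circular pipe, R = D/4 = 0.184/4 = 0.046 m.
V = 0.849 * 123 * 0.046^0.63 * 0.0158^0.54
  = 0.849 * 123 * 0.143727 * 0.106482
  = 1.5982 m/s.
Pipe area A = pi*D^2/4 = pi*0.184^2/4 = 0.0266 m^2.
Q = A * V = 0.0266 * 1.5982 = 0.0425 m^3/s.

0.0425


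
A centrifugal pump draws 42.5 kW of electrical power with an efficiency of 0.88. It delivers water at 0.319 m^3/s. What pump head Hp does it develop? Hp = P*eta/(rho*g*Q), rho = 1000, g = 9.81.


Pump head formula: Hp = P * eta / (rho * g * Q).
Numerator: P * eta = 42.5 * 1000 * 0.88 = 37400.0 W.
Denominator: rho * g * Q = 1000 * 9.81 * 0.319 = 3129.39.
Hp = 37400.0 / 3129.39 = 11.95 m.

11.95


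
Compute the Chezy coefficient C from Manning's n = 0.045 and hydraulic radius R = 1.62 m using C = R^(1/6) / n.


The Chezy coefficient relates to Manning's n through C = R^(1/6) / n.
R^(1/6) = 1.62^(1/6) = 1.083725.
C = 1.083725 / 0.045 = 24.08 m^(1/2)/s.

24.08


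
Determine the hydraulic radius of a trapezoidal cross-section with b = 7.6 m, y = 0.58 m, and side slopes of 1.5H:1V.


For a trapezoidal section with side slope z:
A = (b + z*y)*y = (7.6 + 1.5*0.58)*0.58 = 4.913 m^2.
P = b + 2*y*sqrt(1 + z^2) = 7.6 + 2*0.58*sqrt(1 + 1.5^2) = 9.691 m.
R = A/P = 4.913 / 9.691 = 0.5069 m.

0.5069


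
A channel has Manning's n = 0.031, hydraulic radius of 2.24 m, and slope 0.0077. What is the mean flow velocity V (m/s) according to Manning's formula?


Manning's equation gives V = (1/n) * R^(2/3) * S^(1/2).
First, compute R^(2/3) = 2.24^(2/3) = 1.712.
Next, S^(1/2) = 0.0077^(1/2) = 0.08775.
Then 1/n = 1/0.031 = 32.26.
V = 32.26 * 1.712 * 0.08775 = 4.846 m/s.

4.846


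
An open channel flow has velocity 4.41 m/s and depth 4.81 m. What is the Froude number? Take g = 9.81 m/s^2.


The Froude number is defined as Fr = V / sqrt(g*y).
g*y = 9.81 * 4.81 = 47.1861.
sqrt(g*y) = sqrt(47.1861) = 6.8692.
Fr = 4.41 / 6.8692 = 0.642.

0.642


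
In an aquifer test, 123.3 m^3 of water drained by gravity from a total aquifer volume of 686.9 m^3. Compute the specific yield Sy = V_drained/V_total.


Specific yield Sy = Volume drained / Total volume.
Sy = 123.3 / 686.9
   = 0.1795.

0.1795


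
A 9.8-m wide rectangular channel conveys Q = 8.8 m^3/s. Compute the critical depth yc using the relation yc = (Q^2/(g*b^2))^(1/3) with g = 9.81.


Using yc = (Q^2 / (g * b^2))^(1/3):
Q^2 = 8.8^2 = 77.44.
g * b^2 = 9.81 * 9.8^2 = 9.81 * 96.04 = 942.15.
Q^2 / (g*b^2) = 77.44 / 942.15 = 0.0822.
yc = 0.0822^(1/3) = 0.4348 m.

0.4348


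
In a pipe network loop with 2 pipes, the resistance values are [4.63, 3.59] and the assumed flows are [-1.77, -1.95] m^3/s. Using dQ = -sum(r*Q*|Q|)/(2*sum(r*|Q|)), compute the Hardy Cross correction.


Numerator terms (r*Q*|Q|): 4.63*-1.77*|-1.77| = -14.5053; 3.59*-1.95*|-1.95| = -13.651.
Sum of numerator = -28.1563.
Denominator terms (r*|Q|): 4.63*|-1.77| = 8.1951; 3.59*|-1.95| = 7.0005.
2 * sum of denominator = 2 * 15.1956 = 30.3912.
dQ = --28.1563 / 30.3912 = 0.9265 m^3/s.

0.9265


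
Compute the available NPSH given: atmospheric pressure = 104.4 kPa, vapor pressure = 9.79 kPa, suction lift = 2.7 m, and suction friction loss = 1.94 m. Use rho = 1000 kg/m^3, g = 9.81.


NPSHa = p_atm/(rho*g) - z_s - hf_s - p_vap/(rho*g).
p_atm/(rho*g) = 104.4*1000 / (1000*9.81) = 10.642 m.
p_vap/(rho*g) = 9.79*1000 / (1000*9.81) = 0.998 m.
NPSHa = 10.642 - 2.7 - 1.94 - 0.998
      = 5.0 m.

5.0


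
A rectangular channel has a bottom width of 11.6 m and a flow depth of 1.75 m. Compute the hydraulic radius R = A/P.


For a rectangular section:
Flow area A = b * y = 11.6 * 1.75 = 20.3 m^2.
Wetted perimeter P = b + 2y = 11.6 + 2*1.75 = 15.1 m.
Hydraulic radius R = A/P = 20.3 / 15.1 = 1.3444 m.

1.3444


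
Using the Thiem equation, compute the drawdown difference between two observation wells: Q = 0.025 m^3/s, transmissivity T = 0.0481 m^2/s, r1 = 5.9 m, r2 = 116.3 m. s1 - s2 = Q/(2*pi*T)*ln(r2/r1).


Thiem equation: s1 - s2 = Q/(2*pi*T) * ln(r2/r1).
ln(r2/r1) = ln(116.3/5.9) = 2.9812.
Q/(2*pi*T) = 0.025 / (2*pi*0.0481) = 0.025 / 0.3022 = 0.0827.
s1 - s2 = 0.0827 * 2.9812 = 0.2466 m.

0.2466


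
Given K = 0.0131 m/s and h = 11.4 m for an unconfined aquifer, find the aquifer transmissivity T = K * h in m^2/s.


Transmissivity is defined as T = K * h.
T = 0.0131 * 11.4
  = 0.1493 m^2/s.

0.1493


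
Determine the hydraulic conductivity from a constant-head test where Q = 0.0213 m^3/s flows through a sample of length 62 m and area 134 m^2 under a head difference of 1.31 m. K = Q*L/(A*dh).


From K = Q*L / (A*dh):
Numerator: Q*L = 0.0213 * 62 = 1.3206.
Denominator: A*dh = 134 * 1.31 = 175.54.
K = 1.3206 / 175.54 = 0.007523 m/s.

0.007523


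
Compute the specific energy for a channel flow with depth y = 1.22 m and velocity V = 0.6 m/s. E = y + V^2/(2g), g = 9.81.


Specific energy E = y + V^2/(2g).
Velocity head = V^2/(2g) = 0.6^2 / (2*9.81) = 0.36 / 19.62 = 0.0183 m.
E = 1.22 + 0.0183 = 1.2383 m.

1.2383


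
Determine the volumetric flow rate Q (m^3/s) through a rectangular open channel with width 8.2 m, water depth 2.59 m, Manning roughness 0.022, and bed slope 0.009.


For a rectangular channel, the cross-sectional area A = b * y = 8.2 * 2.59 = 21.24 m^2.
The wetted perimeter P = b + 2y = 8.2 + 2*2.59 = 13.38 m.
Hydraulic radius R = A/P = 21.24/13.38 = 1.5873 m.
Velocity V = (1/n)*R^(2/3)*S^(1/2) = (1/0.022)*1.5873^(2/3)*0.009^(1/2) = 5.8677 m/s.
Discharge Q = A * V = 21.24 * 5.8677 = 124.619 m^3/s.

124.619


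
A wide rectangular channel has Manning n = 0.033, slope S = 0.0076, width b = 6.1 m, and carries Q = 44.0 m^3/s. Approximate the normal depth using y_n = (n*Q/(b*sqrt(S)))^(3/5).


We use the wide-channel approximation y_n = (n*Q/(b*sqrt(S)))^(3/5).
sqrt(S) = sqrt(0.0076) = 0.087178.
Numerator: n*Q = 0.033 * 44.0 = 1.452.
Denominator: b*sqrt(S) = 6.1 * 0.087178 = 0.531786.
arg = 2.7304.
y_n = 2.7304^(3/5) = 1.827 m.

1.827


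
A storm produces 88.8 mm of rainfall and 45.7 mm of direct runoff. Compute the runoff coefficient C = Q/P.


The runoff coefficient C = runoff depth / rainfall depth.
C = 45.7 / 88.8
  = 0.5146.

0.5146


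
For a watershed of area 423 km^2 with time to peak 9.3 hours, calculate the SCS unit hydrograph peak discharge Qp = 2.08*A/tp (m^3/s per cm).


SCS formula: Qp = 2.08 * A / tp.
Qp = 2.08 * 423 / 9.3
   = 879.84 / 9.3
   = 94.61 m^3/s per cm.

94.61


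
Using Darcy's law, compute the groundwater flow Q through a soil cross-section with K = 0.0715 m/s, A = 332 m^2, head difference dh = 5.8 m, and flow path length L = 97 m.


Darcy's law: Q = K * A * i, where i = dh/L.
Hydraulic gradient i = 5.8 / 97 = 0.059794.
Q = 0.0715 * 332 * 0.059794
  = 1.4194 m^3/s.

1.4194


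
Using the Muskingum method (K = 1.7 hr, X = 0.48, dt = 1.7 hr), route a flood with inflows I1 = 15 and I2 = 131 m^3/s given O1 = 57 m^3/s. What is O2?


Muskingum coefficients:
denom = 2*K*(1-X) + dt = 2*1.7*(1-0.48) + 1.7 = 3.468.
C0 = (dt - 2*K*X)/denom = (1.7 - 2*1.7*0.48)/3.468 = 0.0196.
C1 = (dt + 2*K*X)/denom = (1.7 + 2*1.7*0.48)/3.468 = 0.9608.
C2 = (2*K*(1-X) - dt)/denom = 0.0196.
O2 = C0*I2 + C1*I1 + C2*O1
   = 0.0196*131 + 0.9608*15 + 0.0196*57
   = 18.1 m^3/s.

18.1


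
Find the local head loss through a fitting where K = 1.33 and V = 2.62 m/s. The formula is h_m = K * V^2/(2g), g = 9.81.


Minor loss formula: h_m = K * V^2/(2g).
V^2 = 2.62^2 = 6.8644.
V^2/(2g) = 6.8644 / 19.62 = 0.3499 m.
h_m = 1.33 * 0.3499 = 0.4653 m.

0.4653


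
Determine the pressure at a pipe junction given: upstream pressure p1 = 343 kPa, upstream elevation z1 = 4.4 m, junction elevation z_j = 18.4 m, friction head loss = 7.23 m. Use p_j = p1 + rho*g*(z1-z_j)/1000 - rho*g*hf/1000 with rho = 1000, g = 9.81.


Junction pressure: p_j = p1 + rho*g*(z1 - z_j)/1000 - rho*g*hf/1000.
Elevation term = 1000*9.81*(4.4 - 18.4)/1000 = -137.34 kPa.
Friction term = 1000*9.81*7.23/1000 = 70.926 kPa.
p_j = 343 + -137.34 - 70.926 = 134.73 kPa.

134.73


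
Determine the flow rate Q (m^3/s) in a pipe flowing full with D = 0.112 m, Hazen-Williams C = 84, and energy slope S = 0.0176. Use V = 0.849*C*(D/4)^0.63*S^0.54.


For a full circular pipe, R = D/4 = 0.112/4 = 0.028 m.
V = 0.849 * 84 * 0.028^0.63 * 0.0176^0.54
  = 0.849 * 84 * 0.105126 * 0.11287
  = 0.8462 m/s.
Pipe area A = pi*D^2/4 = pi*0.112^2/4 = 0.0099 m^2.
Q = A * V = 0.0099 * 0.8462 = 0.0083 m^3/s.

0.0083


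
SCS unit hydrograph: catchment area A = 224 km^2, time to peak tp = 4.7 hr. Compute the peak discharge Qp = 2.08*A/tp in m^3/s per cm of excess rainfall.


SCS formula: Qp = 2.08 * A / tp.
Qp = 2.08 * 224 / 4.7
   = 465.92 / 4.7
   = 99.13 m^3/s per cm.

99.13


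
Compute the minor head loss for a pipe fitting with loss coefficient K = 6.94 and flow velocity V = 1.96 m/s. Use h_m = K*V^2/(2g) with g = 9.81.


Minor loss formula: h_m = K * V^2/(2g).
V^2 = 1.96^2 = 3.8416.
V^2/(2g) = 3.8416 / 19.62 = 0.1958 m.
h_m = 6.94 * 0.1958 = 1.3589 m.

1.3589


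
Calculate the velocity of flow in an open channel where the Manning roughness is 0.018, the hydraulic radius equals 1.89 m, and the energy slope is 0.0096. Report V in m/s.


Manning's equation gives V = (1/n) * R^(2/3) * S^(1/2).
First, compute R^(2/3) = 1.89^(2/3) = 1.5286.
Next, S^(1/2) = 0.0096^(1/2) = 0.09798.
Then 1/n = 1/0.018 = 55.56.
V = 55.56 * 1.5286 * 0.09798 = 8.3209 m/s.

8.3209


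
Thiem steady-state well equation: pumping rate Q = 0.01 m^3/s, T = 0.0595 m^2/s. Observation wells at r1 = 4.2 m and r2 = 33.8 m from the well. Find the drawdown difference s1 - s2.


Thiem equation: s1 - s2 = Q/(2*pi*T) * ln(r2/r1).
ln(r2/r1) = ln(33.8/4.2) = 2.0854.
Q/(2*pi*T) = 0.01 / (2*pi*0.0595) = 0.01 / 0.3738 = 0.0267.
s1 - s2 = 0.0267 * 2.0854 = 0.0558 m.

0.0558


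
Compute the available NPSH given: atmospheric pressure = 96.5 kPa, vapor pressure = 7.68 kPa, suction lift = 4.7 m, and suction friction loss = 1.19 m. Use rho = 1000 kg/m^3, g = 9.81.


NPSHa = p_atm/(rho*g) - z_s - hf_s - p_vap/(rho*g).
p_atm/(rho*g) = 96.5*1000 / (1000*9.81) = 9.837 m.
p_vap/(rho*g) = 7.68*1000 / (1000*9.81) = 0.783 m.
NPSHa = 9.837 - 4.7 - 1.19 - 0.783
      = 3.16 m.

3.16


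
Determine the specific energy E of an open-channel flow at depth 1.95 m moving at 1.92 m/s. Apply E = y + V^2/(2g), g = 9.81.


Specific energy E = y + V^2/(2g).
Velocity head = V^2/(2g) = 1.92^2 / (2*9.81) = 3.6864 / 19.62 = 0.1879 m.
E = 1.95 + 0.1879 = 2.1379 m.

2.1379


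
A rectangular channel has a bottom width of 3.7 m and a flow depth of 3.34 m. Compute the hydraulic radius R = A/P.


For a rectangular section:
Flow area A = b * y = 3.7 * 3.34 = 12.36 m^2.
Wetted perimeter P = b + 2y = 3.7 + 2*3.34 = 10.38 m.
Hydraulic radius R = A/P = 12.36 / 10.38 = 1.1906 m.

1.1906


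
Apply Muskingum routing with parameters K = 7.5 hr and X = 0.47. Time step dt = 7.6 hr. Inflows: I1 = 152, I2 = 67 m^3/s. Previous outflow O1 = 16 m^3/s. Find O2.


Muskingum coefficients:
denom = 2*K*(1-X) + dt = 2*7.5*(1-0.47) + 7.6 = 15.55.
C0 = (dt - 2*K*X)/denom = (7.6 - 2*7.5*0.47)/15.55 = 0.0354.
C1 = (dt + 2*K*X)/denom = (7.6 + 2*7.5*0.47)/15.55 = 0.9421.
C2 = (2*K*(1-X) - dt)/denom = 0.0225.
O2 = C0*I2 + C1*I1 + C2*O1
   = 0.0354*67 + 0.9421*152 + 0.0225*16
   = 145.93 m^3/s.

145.93


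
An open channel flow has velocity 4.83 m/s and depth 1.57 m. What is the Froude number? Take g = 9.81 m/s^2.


The Froude number is defined as Fr = V / sqrt(g*y).
g*y = 9.81 * 1.57 = 15.4017.
sqrt(g*y) = sqrt(15.4017) = 3.9245.
Fr = 4.83 / 3.9245 = 1.2307.

1.2307


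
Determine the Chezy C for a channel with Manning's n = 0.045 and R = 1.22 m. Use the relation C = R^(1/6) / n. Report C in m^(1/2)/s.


The Chezy coefficient relates to Manning's n through C = R^(1/6) / n.
R^(1/6) = 1.22^(1/6) = 1.033697.
C = 1.033697 / 0.045 = 22.97 m^(1/2)/s.

22.97


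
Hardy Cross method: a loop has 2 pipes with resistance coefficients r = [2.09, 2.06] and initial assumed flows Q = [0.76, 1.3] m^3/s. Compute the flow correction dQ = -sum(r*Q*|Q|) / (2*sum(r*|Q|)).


Numerator terms (r*Q*|Q|): 2.09*0.76*|0.76| = 1.2072; 2.06*1.3*|1.3| = 3.4814.
Sum of numerator = 4.6886.
Denominator terms (r*|Q|): 2.09*|0.76| = 1.5884; 2.06*|1.3| = 2.678.
2 * sum of denominator = 2 * 4.2664 = 8.5328.
dQ = -4.6886 / 8.5328 = -0.5495 m^3/s.

-0.5495


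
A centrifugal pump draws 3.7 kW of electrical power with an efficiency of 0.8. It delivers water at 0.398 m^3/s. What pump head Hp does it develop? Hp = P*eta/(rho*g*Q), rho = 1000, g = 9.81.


Pump head formula: Hp = P * eta / (rho * g * Q).
Numerator: P * eta = 3.7 * 1000 * 0.8 = 2960.0 W.
Denominator: rho * g * Q = 1000 * 9.81 * 0.398 = 3904.38.
Hp = 2960.0 / 3904.38 = 0.76 m.

0.76


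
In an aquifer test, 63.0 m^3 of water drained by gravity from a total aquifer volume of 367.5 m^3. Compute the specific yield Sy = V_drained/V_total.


Specific yield Sy = Volume drained / Total volume.
Sy = 63.0 / 367.5
   = 0.1714.

0.1714


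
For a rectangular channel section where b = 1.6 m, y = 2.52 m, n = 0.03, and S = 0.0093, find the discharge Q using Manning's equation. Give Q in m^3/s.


For a rectangular channel, the cross-sectional area A = b * y = 1.6 * 2.52 = 4.03 m^2.
The wetted perimeter P = b + 2y = 1.6 + 2*2.52 = 6.64 m.
Hydraulic radius R = A/P = 4.03/6.64 = 0.6072 m.
Velocity V = (1/n)*R^(2/3)*S^(1/2) = (1/0.03)*0.6072^(2/3)*0.0093^(1/2) = 2.3051 m/s.
Discharge Q = A * V = 4.03 * 2.3051 = 9.294 m^3/s.

9.294


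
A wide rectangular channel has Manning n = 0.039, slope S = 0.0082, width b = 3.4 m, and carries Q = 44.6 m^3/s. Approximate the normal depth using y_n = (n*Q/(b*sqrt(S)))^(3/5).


We use the wide-channel approximation y_n = (n*Q/(b*sqrt(S)))^(3/5).
sqrt(S) = sqrt(0.0082) = 0.090554.
Numerator: n*Q = 0.039 * 44.6 = 1.7394.
Denominator: b*sqrt(S) = 3.4 * 0.090554 = 0.307884.
arg = 5.6495.
y_n = 5.6495^(3/5) = 2.8262 m.

2.8262


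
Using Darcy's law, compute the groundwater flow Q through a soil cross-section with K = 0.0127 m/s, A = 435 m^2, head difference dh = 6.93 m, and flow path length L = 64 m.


Darcy's law: Q = K * A * i, where i = dh/L.
Hydraulic gradient i = 6.93 / 64 = 0.108281.
Q = 0.0127 * 435 * 0.108281
  = 0.5982 m^3/s.

0.5982


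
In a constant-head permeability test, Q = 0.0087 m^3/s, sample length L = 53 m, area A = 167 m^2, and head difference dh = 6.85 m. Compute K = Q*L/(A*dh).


From K = Q*L / (A*dh):
Numerator: Q*L = 0.0087 * 53 = 0.4611.
Denominator: A*dh = 167 * 6.85 = 1143.95.
K = 0.4611 / 1143.95 = 0.000403 m/s.

0.000403


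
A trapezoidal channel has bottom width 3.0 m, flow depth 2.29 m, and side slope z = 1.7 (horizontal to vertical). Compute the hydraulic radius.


For a trapezoidal section with side slope z:
A = (b + z*y)*y = (3.0 + 1.7*2.29)*2.29 = 15.785 m^2.
P = b + 2*y*sqrt(1 + z^2) = 3.0 + 2*2.29*sqrt(1 + 1.7^2) = 12.033 m.
R = A/P = 15.785 / 12.033 = 1.3118 m.

1.3118


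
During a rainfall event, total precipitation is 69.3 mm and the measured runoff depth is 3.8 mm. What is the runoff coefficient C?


The runoff coefficient C = runoff depth / rainfall depth.
C = 3.8 / 69.3
  = 0.0548.

0.0548


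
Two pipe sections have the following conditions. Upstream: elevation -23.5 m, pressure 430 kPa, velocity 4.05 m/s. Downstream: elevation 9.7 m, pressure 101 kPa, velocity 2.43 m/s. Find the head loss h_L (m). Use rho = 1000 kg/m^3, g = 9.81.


Total head at each section: H = z + p/(rho*g) + V^2/(2g).
H1 = -23.5 + 430*1000/(1000*9.81) + 4.05^2/(2*9.81)
   = -23.5 + 43.833 + 0.836
   = 21.169 m.
H2 = 9.7 + 101*1000/(1000*9.81) + 2.43^2/(2*9.81)
   = 9.7 + 10.296 + 0.301
   = 20.297 m.
h_L = H1 - H2 = 21.169 - 20.297 = 0.872 m.

0.872


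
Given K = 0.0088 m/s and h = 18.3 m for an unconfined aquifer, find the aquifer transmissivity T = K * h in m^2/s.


Transmissivity is defined as T = K * h.
T = 0.0088 * 18.3
  = 0.161 m^2/s.

0.161


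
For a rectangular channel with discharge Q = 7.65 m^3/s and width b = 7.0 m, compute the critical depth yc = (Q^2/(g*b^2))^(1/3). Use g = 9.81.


Using yc = (Q^2 / (g * b^2))^(1/3):
Q^2 = 7.65^2 = 58.52.
g * b^2 = 9.81 * 7.0^2 = 9.81 * 49.0 = 480.69.
Q^2 / (g*b^2) = 58.52 / 480.69 = 0.1217.
yc = 0.1217^(1/3) = 0.4956 m.

0.4956


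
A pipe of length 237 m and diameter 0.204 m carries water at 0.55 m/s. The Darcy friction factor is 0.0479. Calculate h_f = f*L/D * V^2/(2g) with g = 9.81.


Darcy-Weisbach equation: h_f = f * (L/D) * V^2/(2g).
f * L/D = 0.0479 * 237/0.204 = 55.6485.
V^2/(2g) = 0.55^2 / (2*9.81) = 0.3025 / 19.62 = 0.0154 m.
h_f = 55.6485 * 0.0154 = 0.858 m.

0.858


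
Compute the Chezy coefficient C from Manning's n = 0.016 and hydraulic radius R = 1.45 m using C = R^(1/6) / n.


The Chezy coefficient relates to Manning's n through C = R^(1/6) / n.
R^(1/6) = 1.45^(1/6) = 1.063885.
C = 1.063885 / 0.016 = 66.49 m^(1/2)/s.

66.49


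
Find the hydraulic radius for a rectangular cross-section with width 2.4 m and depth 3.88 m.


For a rectangular section:
Flow area A = b * y = 2.4 * 3.88 = 9.31 m^2.
Wetted perimeter P = b + 2y = 2.4 + 2*3.88 = 10.16 m.
Hydraulic radius R = A/P = 9.31 / 10.16 = 0.9165 m.

0.9165


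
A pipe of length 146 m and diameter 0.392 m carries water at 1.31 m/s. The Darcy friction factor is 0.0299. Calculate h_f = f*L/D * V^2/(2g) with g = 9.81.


Darcy-Weisbach equation: h_f = f * (L/D) * V^2/(2g).
f * L/D = 0.0299 * 146/0.392 = 11.1362.
V^2/(2g) = 1.31^2 / (2*9.81) = 1.7161 / 19.62 = 0.0875 m.
h_f = 11.1362 * 0.0875 = 0.974 m.

0.974


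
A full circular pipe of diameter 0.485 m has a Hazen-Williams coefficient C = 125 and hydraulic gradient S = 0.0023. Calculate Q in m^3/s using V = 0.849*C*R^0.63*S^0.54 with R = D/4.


For a full circular pipe, R = D/4 = 0.485/4 = 0.1212 m.
V = 0.849 * 125 * 0.1212^0.63 * 0.0023^0.54
  = 0.849 * 125 * 0.264679 * 0.037613
  = 1.0565 m/s.
Pipe area A = pi*D^2/4 = pi*0.485^2/4 = 0.1847 m^2.
Q = A * V = 0.1847 * 1.0565 = 0.1952 m^3/s.

0.1952


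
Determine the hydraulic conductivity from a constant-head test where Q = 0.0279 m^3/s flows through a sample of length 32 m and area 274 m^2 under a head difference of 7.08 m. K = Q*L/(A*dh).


From K = Q*L / (A*dh):
Numerator: Q*L = 0.0279 * 32 = 0.8928.
Denominator: A*dh = 274 * 7.08 = 1939.92.
K = 0.8928 / 1939.92 = 0.00046 m/s.

0.00046


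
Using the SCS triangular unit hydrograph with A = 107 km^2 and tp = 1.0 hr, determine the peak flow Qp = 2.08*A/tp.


SCS formula: Qp = 2.08 * A / tp.
Qp = 2.08 * 107 / 1.0
   = 222.56 / 1.0
   = 222.56 m^3/s per cm.

222.56


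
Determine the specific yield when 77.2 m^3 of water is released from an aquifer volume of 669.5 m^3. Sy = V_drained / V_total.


Specific yield Sy = Volume drained / Total volume.
Sy = 77.2 / 669.5
   = 0.1153.

0.1153


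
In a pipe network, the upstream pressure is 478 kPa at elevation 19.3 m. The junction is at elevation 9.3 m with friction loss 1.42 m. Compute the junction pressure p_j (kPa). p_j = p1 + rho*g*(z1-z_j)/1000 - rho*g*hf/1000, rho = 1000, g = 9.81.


Junction pressure: p_j = p1 + rho*g*(z1 - z_j)/1000 - rho*g*hf/1000.
Elevation term = 1000*9.81*(19.3 - 9.3)/1000 = 98.1 kPa.
Friction term = 1000*9.81*1.42/1000 = 13.93 kPa.
p_j = 478 + 98.1 - 13.93 = 562.17 kPa.

562.17


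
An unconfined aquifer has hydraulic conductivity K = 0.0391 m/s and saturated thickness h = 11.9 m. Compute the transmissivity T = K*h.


Transmissivity is defined as T = K * h.
T = 0.0391 * 11.9
  = 0.4653 m^2/s.

0.4653


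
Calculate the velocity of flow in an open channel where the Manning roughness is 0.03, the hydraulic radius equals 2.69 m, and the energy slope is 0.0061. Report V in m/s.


Manning's equation gives V = (1/n) * R^(2/3) * S^(1/2).
First, compute R^(2/3) = 2.69^(2/3) = 1.9342.
Next, S^(1/2) = 0.0061^(1/2) = 0.078102.
Then 1/n = 1/0.03 = 33.33.
V = 33.33 * 1.9342 * 0.078102 = 5.0355 m/s.

5.0355


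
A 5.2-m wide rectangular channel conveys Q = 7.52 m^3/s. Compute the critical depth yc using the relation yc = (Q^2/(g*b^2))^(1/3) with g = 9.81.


Using yc = (Q^2 / (g * b^2))^(1/3):
Q^2 = 7.52^2 = 56.55.
g * b^2 = 9.81 * 5.2^2 = 9.81 * 27.04 = 265.26.
Q^2 / (g*b^2) = 56.55 / 265.26 = 0.2132.
yc = 0.2132^(1/3) = 0.5974 m.

0.5974


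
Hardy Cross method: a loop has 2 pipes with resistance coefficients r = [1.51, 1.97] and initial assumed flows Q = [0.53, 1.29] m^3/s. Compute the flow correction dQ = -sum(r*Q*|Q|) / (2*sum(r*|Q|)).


Numerator terms (r*Q*|Q|): 1.51*0.53*|0.53| = 0.4242; 1.97*1.29*|1.29| = 3.2783.
Sum of numerator = 3.7024.
Denominator terms (r*|Q|): 1.51*|0.53| = 0.8003; 1.97*|1.29| = 2.5413.
2 * sum of denominator = 2 * 3.3416 = 6.6832.
dQ = -3.7024 / 6.6832 = -0.554 m^3/s.

-0.554


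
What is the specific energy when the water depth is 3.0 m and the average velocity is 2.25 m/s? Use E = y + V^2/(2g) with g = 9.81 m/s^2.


Specific energy E = y + V^2/(2g).
Velocity head = V^2/(2g) = 2.25^2 / (2*9.81) = 5.0625 / 19.62 = 0.258 m.
E = 3.0 + 0.258 = 3.258 m.

3.258


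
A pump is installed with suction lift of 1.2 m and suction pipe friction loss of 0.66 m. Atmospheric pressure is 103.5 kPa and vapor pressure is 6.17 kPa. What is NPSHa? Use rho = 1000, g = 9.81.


NPSHa = p_atm/(rho*g) - z_s - hf_s - p_vap/(rho*g).
p_atm/(rho*g) = 103.5*1000 / (1000*9.81) = 10.55 m.
p_vap/(rho*g) = 6.17*1000 / (1000*9.81) = 0.629 m.
NPSHa = 10.55 - 1.2 - 0.66 - 0.629
      = 8.06 m.

8.06


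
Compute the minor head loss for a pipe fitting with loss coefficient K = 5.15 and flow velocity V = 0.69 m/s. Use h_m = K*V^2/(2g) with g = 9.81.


Minor loss formula: h_m = K * V^2/(2g).
V^2 = 0.69^2 = 0.4761.
V^2/(2g) = 0.4761 / 19.62 = 0.0243 m.
h_m = 5.15 * 0.0243 = 0.125 m.

0.125


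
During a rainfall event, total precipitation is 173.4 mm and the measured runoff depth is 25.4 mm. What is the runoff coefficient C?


The runoff coefficient C = runoff depth / rainfall depth.
C = 25.4 / 173.4
  = 0.1465.

0.1465


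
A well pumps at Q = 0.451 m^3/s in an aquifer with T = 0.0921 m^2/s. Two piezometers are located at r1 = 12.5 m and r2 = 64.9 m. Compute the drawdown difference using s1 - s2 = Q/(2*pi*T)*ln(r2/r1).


Thiem equation: s1 - s2 = Q/(2*pi*T) * ln(r2/r1).
ln(r2/r1) = ln(64.9/12.5) = 1.6471.
Q/(2*pi*T) = 0.451 / (2*pi*0.0921) = 0.451 / 0.5787 = 0.7794.
s1 - s2 = 0.7794 * 1.6471 = 1.2837 m.

1.2837


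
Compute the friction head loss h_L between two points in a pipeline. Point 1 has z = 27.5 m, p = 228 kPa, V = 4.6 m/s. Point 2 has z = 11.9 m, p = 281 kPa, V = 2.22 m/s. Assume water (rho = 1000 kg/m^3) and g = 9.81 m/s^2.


Total head at each section: H = z + p/(rho*g) + V^2/(2g).
H1 = 27.5 + 228*1000/(1000*9.81) + 4.6^2/(2*9.81)
   = 27.5 + 23.242 + 1.0785
   = 51.82 m.
H2 = 11.9 + 281*1000/(1000*9.81) + 2.22^2/(2*9.81)
   = 11.9 + 28.644 + 0.2512
   = 40.795 m.
h_L = H1 - H2 = 51.82 - 40.795 = 11.025 m.

11.025


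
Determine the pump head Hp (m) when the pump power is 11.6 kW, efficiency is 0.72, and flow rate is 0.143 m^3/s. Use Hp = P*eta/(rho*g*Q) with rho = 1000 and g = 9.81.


Pump head formula: Hp = P * eta / (rho * g * Q).
Numerator: P * eta = 11.6 * 1000 * 0.72 = 8352.0 W.
Denominator: rho * g * Q = 1000 * 9.81 * 0.143 = 1402.83.
Hp = 8352.0 / 1402.83 = 5.95 m.

5.95


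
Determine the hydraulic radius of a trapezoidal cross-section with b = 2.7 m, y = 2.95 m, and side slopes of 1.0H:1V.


For a trapezoidal section with side slope z:
A = (b + z*y)*y = (2.7 + 1.0*2.95)*2.95 = 16.668 m^2.
P = b + 2*y*sqrt(1 + z^2) = 2.7 + 2*2.95*sqrt(1 + 1.0^2) = 11.044 m.
R = A/P = 16.668 / 11.044 = 1.5092 m.

1.5092


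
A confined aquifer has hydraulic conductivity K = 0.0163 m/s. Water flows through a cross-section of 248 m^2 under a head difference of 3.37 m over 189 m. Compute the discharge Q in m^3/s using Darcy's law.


Darcy's law: Q = K * A * i, where i = dh/L.
Hydraulic gradient i = 3.37 / 189 = 0.017831.
Q = 0.0163 * 248 * 0.017831
  = 0.0721 m^3/s.

0.0721


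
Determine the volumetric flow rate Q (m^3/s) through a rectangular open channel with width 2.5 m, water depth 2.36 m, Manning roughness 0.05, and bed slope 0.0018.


For a rectangular channel, the cross-sectional area A = b * y = 2.5 * 2.36 = 5.9 m^2.
The wetted perimeter P = b + 2y = 2.5 + 2*2.36 = 7.22 m.
Hydraulic radius R = A/P = 5.9/7.22 = 0.8172 m.
Velocity V = (1/n)*R^(2/3)*S^(1/2) = (1/0.05)*0.8172^(2/3)*0.0018^(1/2) = 0.7417 m/s.
Discharge Q = A * V = 5.9 * 0.7417 = 4.376 m^3/s.

4.376


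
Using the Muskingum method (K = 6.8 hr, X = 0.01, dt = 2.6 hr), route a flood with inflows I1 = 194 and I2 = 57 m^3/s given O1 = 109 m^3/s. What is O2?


Muskingum coefficients:
denom = 2*K*(1-X) + dt = 2*6.8*(1-0.01) + 2.6 = 16.064.
C0 = (dt - 2*K*X)/denom = (2.6 - 2*6.8*0.01)/16.064 = 0.1534.
C1 = (dt + 2*K*X)/denom = (2.6 + 2*6.8*0.01)/16.064 = 0.1703.
C2 = (2*K*(1-X) - dt)/denom = 0.6763.
O2 = C0*I2 + C1*I1 + C2*O1
   = 0.1534*57 + 0.1703*194 + 0.6763*109
   = 115.5 m^3/s.

115.5


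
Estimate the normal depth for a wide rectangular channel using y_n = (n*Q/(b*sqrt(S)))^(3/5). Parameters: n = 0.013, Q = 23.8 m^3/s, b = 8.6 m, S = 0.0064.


We use the wide-channel approximation y_n = (n*Q/(b*sqrt(S)))^(3/5).
sqrt(S) = sqrt(0.0064) = 0.08.
Numerator: n*Q = 0.013 * 23.8 = 0.3094.
Denominator: b*sqrt(S) = 8.6 * 0.08 = 0.688.
arg = 0.4497.
y_n = 0.4497^(3/5) = 0.6191 m.

0.6191


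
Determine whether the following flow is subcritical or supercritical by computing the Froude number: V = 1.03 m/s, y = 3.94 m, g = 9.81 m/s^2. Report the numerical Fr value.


The Froude number is defined as Fr = V / sqrt(g*y).
g*y = 9.81 * 3.94 = 38.6514.
sqrt(g*y) = sqrt(38.6514) = 6.217.
Fr = 1.03 / 6.217 = 0.1657.
Since Fr < 1, the flow is subcritical.

0.1657


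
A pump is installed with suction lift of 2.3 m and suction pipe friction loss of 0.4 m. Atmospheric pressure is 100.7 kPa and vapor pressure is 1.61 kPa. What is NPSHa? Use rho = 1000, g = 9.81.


NPSHa = p_atm/(rho*g) - z_s - hf_s - p_vap/(rho*g).
p_atm/(rho*g) = 100.7*1000 / (1000*9.81) = 10.265 m.
p_vap/(rho*g) = 1.61*1000 / (1000*9.81) = 0.164 m.
NPSHa = 10.265 - 2.3 - 0.4 - 0.164
      = 7.4 m.

7.4


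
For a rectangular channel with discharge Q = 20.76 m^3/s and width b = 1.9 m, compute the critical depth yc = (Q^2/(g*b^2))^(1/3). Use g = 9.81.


Using yc = (Q^2 / (g * b^2))^(1/3):
Q^2 = 20.76^2 = 430.98.
g * b^2 = 9.81 * 1.9^2 = 9.81 * 3.61 = 35.41.
Q^2 / (g*b^2) = 430.98 / 35.41 = 12.1711.
yc = 12.1711^(1/3) = 2.3002 m.

2.3002


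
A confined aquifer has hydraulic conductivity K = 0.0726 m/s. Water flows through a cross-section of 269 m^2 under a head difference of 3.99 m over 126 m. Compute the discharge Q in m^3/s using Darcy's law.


Darcy's law: Q = K * A * i, where i = dh/L.
Hydraulic gradient i = 3.99 / 126 = 0.031667.
Q = 0.0726 * 269 * 0.031667
  = 0.6184 m^3/s.

0.6184


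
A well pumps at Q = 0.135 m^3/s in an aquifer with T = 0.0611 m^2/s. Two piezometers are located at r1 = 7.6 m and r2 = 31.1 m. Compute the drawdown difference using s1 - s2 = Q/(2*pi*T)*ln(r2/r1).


Thiem equation: s1 - s2 = Q/(2*pi*T) * ln(r2/r1).
ln(r2/r1) = ln(31.1/7.6) = 1.4091.
Q/(2*pi*T) = 0.135 / (2*pi*0.0611) = 0.135 / 0.3839 = 0.3517.
s1 - s2 = 0.3517 * 1.4091 = 0.4955 m.

0.4955


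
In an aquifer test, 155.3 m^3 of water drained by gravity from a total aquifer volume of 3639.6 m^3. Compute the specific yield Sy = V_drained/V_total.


Specific yield Sy = Volume drained / Total volume.
Sy = 155.3 / 3639.6
   = 0.0427.

0.0427


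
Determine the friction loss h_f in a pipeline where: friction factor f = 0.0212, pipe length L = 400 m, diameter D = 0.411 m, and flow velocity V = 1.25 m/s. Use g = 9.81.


Darcy-Weisbach equation: h_f = f * (L/D) * V^2/(2g).
f * L/D = 0.0212 * 400/0.411 = 20.6326.
V^2/(2g) = 1.25^2 / (2*9.81) = 1.5625 / 19.62 = 0.0796 m.
h_f = 20.6326 * 0.0796 = 1.643 m.

1.643


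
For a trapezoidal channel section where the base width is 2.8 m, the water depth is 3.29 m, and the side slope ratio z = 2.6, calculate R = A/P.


For a trapezoidal section with side slope z:
A = (b + z*y)*y = (2.8 + 2.6*3.29)*3.29 = 37.355 m^2.
P = b + 2*y*sqrt(1 + z^2) = 2.8 + 2*3.29*sqrt(1 + 2.6^2) = 21.13 m.
R = A/P = 37.355 / 21.13 = 1.7679 m.

1.7679


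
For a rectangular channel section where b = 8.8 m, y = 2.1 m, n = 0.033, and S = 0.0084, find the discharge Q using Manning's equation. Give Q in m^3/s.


For a rectangular channel, the cross-sectional area A = b * y = 8.8 * 2.1 = 18.48 m^2.
The wetted perimeter P = b + 2y = 8.8 + 2*2.1 = 13.0 m.
Hydraulic radius R = A/P = 18.48/13.0 = 1.4215 m.
Velocity V = (1/n)*R^(2/3)*S^(1/2) = (1/0.033)*1.4215^(2/3)*0.0084^(1/2) = 3.5113 m/s.
Discharge Q = A * V = 18.48 * 3.5113 = 64.888 m^3/s.

64.888


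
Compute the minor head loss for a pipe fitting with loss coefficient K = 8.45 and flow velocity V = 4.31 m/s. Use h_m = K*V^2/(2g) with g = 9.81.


Minor loss formula: h_m = K * V^2/(2g).
V^2 = 4.31^2 = 18.5761.
V^2/(2g) = 18.5761 / 19.62 = 0.9468 m.
h_m = 8.45 * 0.9468 = 8.0004 m.

8.0004


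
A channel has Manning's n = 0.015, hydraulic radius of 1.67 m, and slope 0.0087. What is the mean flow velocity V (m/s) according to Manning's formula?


Manning's equation gives V = (1/n) * R^(2/3) * S^(1/2).
First, compute R^(2/3) = 1.67^(2/3) = 1.4076.
Next, S^(1/2) = 0.0087^(1/2) = 0.093274.
Then 1/n = 1/0.015 = 66.67.
V = 66.67 * 1.4076 * 0.093274 = 8.7528 m/s.

8.7528


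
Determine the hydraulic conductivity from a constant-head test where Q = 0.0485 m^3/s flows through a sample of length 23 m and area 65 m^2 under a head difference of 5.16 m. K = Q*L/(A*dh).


From K = Q*L / (A*dh):
Numerator: Q*L = 0.0485 * 23 = 1.1155.
Denominator: A*dh = 65 * 5.16 = 335.4.
K = 1.1155 / 335.4 = 0.003326 m/s.

0.003326


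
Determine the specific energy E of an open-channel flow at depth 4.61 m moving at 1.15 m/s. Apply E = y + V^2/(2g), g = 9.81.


Specific energy E = y + V^2/(2g).
Velocity head = V^2/(2g) = 1.15^2 / (2*9.81) = 1.3225 / 19.62 = 0.0674 m.
E = 4.61 + 0.0674 = 4.6774 m.

4.6774


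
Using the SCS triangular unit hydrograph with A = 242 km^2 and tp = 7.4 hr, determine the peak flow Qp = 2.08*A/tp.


SCS formula: Qp = 2.08 * A / tp.
Qp = 2.08 * 242 / 7.4
   = 503.36 / 7.4
   = 68.02 m^3/s per cm.

68.02
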